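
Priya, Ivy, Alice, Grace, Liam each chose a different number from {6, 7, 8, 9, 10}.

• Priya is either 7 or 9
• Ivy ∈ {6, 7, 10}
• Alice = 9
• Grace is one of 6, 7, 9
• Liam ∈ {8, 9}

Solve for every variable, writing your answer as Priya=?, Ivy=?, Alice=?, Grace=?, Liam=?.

Priya=7, Ivy=10, Alice=9, Grace=6, Liam=8

Alice must be 9 (only option left). Eliminate 9 elsewhere: Priya, Grace, Liam.
Liam has just one choice, so Liam = 8.
That leaves Priya = 7. Strike 7 from Ivy, Grace.
Grace's domain is down to {6}, so Grace = 6. Eliminate 6 elsewhere: Ivy.
That leaves Ivy = 10.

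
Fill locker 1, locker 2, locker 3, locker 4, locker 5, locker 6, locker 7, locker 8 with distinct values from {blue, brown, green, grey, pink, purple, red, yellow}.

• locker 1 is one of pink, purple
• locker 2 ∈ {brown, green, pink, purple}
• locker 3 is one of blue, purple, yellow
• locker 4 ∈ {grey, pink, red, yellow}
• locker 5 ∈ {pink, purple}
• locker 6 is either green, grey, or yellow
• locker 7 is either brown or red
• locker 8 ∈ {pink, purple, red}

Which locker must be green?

locker 2

The 8 variables draw from only 8 values {blue, brown, green, grey, pink, purple, red, yellow}, so each is used; only locker 3 can be blue, hence locker 3 = blue.
locker 1 and locker 5 share exactly the 2 values {pink, purple}; by pigeonhole those values go to them, so strike pink, purple from locker 2, locker 4, locker 8.
locker 8 has just one choice, so locker 8 = red. Strike red from locker 4, locker 7.
locker 7 has just one choice, so locker 7 = brown. Strike brown from locker 2.
So green goes to locker 2.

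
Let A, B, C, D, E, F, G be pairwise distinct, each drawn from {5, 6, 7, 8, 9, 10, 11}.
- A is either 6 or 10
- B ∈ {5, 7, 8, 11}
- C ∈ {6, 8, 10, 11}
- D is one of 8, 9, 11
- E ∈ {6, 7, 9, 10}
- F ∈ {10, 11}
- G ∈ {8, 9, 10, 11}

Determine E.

The 7 variables draw from only 7 values {5, 6, 7, 8, 9, 10, 11}, so each is used; only B can be 5, hence B = 5.
The 6 still-open variables together cover exactly {6, 7, 8, 9, 10, 11} — 6 values for 6 variables — and 7 appears only in E's list, so E = 7.

7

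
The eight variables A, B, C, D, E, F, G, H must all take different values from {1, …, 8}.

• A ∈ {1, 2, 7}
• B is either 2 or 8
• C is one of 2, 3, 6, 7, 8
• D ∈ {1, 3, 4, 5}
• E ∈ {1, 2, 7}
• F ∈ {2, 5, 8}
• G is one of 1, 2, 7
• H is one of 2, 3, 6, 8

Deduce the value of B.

The 8 variables draw from only 8 values {1, 2, 3, 4, 5, 6, 7, 8}, so each is used; only D can be 4, hence D = 4.
The 7 still-open variables draw from only 7 values {1, 2, 3, 5, 6, 7, 8}, so each is used; only F can be 5, hence F = 5.
A, E, G between them cover only {1, 2, 7} — a naked triple. Remove those values from B, C, H.
So B = 8.

8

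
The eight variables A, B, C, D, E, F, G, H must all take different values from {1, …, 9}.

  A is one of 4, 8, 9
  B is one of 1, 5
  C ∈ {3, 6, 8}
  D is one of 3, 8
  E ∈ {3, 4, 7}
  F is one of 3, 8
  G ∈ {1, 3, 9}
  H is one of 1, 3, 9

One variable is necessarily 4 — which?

A

The 8 variables draw from only 8 values {1, 3, 4, 5, 6, 7, 8, 9}, so each is used; only B can be 5, hence B = 5.
Among the 7 still-open variables, 6 fits only C (and all 7 values in {1, 3, 4, 6, 7, 8, 9} must be used), so C = 6.
Among the 6 still-open variables, 7 fits only E (and all 6 values in {1, 3, 4, 7, 8, 9} must be used), so E = 7.
Among the 5 still-open variables, 4 fits only A (and all 5 values in {1, 3, 4, 8, 9} must be used), so A = 4.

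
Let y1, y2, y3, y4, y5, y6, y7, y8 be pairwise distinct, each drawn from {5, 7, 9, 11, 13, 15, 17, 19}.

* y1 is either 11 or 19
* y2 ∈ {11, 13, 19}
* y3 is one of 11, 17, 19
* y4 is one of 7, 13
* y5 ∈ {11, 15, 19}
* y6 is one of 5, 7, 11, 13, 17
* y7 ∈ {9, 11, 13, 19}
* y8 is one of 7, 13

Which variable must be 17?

Among the 8 variables, 5 fits only y6 (and all 8 values in {5, 7, 9, 11, 13, 15, 17, 19} must be used), so y6 = 5.
Among the 7 still-open variables, 9 fits only y7 (and all 7 values in {7, 9, 11, 13, 15, 17, 19} must be used), so y7 = 9.
The 6 still-open variables draw from only 6 values {7, 11, 13, 15, 17, 19}, so each is used; only y5 can be 15, hence y5 = 15.
The 5 still-open variables draw from only 5 values {7, 11, 13, 17, 19}, so each is used; only y3 can be 17, hence y3 = 17.

y3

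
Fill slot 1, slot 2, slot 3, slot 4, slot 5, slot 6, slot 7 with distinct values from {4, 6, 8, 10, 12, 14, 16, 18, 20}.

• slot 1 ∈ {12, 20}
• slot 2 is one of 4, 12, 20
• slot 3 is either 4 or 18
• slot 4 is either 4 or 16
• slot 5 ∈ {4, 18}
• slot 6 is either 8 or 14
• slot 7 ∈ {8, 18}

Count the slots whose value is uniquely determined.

3

The 7 variables draw from only 7 values {4, 8, 12, 14, 16, 18, 20}, so each is used; only slot 6 can be 14, hence slot 6 = 14.
Among the 6 still-open variables, 8 fits only slot 7 (and all 6 values in {4, 8, 12, 16, 18, 20} must be used), so slot 7 = 8.
The 5 still-open variables draw from only 5 values {4, 12, 16, 18, 20}, so each is used; only slot 4 can be 16, hence slot 4 = 16.
The 2 variables slot 3 and slot 5 are confined to {4, 18}, which locks those values in; drop them from slot 2.
Determined: slot 4=16, slot 6=14, slot 7=8. The other slots each still have more than one consistent value. That makes 3.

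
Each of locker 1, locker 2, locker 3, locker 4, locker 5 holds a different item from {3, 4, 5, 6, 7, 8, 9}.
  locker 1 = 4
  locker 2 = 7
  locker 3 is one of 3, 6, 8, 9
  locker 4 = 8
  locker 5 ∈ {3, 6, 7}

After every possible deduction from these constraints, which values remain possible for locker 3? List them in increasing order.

3, 6, 9

locker 1 must be 4 (only option left).
locker 2 must be 7 (only option left). Remove 7 from locker 5.
That leaves locker 4 = 8. Remove 8 from locker 3.
No further eliminations apply; locker 3 can still be any of 3, 6, 9.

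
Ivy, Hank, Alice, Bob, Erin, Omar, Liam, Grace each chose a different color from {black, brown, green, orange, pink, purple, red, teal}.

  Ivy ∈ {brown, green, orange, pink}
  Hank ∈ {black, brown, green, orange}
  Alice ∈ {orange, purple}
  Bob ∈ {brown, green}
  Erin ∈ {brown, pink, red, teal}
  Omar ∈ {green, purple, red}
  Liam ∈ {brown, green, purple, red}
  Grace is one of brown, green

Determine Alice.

orange

Among the 8 variables, black fits only Hank (and all 8 values in {black, brown, green, orange, pink, purple, red, teal} must be used), so Hank = black.
Among the 7 still-open variables, teal fits only Erin (and all 7 values in {brown, green, orange, pink, purple, red, teal} must be used), so Erin = teal.
The 6 still-open variables together cover exactly {brown, green, orange, pink, purple, red} — 6 values for 6 variables — and pink appears only in Ivy's list, so Ivy = pink.
The 5 still-open variables draw from only 5 values {brown, green, orange, purple, red}, so each is used; only Alice can be orange, hence Alice = orange.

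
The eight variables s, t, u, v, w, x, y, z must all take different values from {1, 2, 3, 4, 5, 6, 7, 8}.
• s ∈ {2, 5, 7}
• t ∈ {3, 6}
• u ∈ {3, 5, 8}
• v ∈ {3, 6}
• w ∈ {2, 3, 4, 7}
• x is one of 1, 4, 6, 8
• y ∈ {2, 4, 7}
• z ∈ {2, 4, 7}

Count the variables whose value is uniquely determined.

Among the 8 variables, 1 fits only x (and all 8 values in {1, 2, 3, 4, 5, 6, 7, 8} must be used), so x = 1.
The 7 still-open variables together cover exactly {2, 3, 4, 5, 6, 7, 8} — 7 values for 7 variables — and 8 appears only in u's list, so u = 8.
Among the 6 still-open variables, 5 fits only s (and all 6 values in {2, 3, 4, 5, 6, 7} must be used), so s = 5.
t and v between them cover only {3, 6} — a naked pair. Remove those values from w.
Determined: s=5, u=8, x=1. The other variables each still have more than one consistent value. That makes 3.

3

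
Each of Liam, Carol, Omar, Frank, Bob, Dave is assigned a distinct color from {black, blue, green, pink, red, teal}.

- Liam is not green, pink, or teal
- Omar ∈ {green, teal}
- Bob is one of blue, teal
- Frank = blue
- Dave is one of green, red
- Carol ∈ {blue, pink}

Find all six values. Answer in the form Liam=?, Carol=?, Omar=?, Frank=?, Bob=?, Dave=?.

Frank's domain is down to {blue}, so Frank = blue. Remove blue from Liam, Carol, Bob.
That leaves Bob = teal. So Omar can't be teal.
Carol must be pink (only option left).
Omar has just one choice, so Omar = green. So Dave can't be green.
Dave has just one choice, so Dave = red. Strike red from Liam.
Liam's domain is down to {black}, so Liam = black.

Liam=black, Carol=pink, Omar=green, Frank=blue, Bob=teal, Dave=red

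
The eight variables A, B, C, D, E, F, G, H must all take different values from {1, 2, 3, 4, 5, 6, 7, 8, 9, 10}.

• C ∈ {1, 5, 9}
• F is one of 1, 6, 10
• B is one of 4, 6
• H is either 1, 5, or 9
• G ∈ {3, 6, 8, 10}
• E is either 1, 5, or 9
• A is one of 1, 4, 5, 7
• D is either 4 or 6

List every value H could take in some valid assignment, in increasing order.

B and D share exactly the 2 values {4, 6}; by pigeonhole those values go to them, so strike 4, 6 from A, F, G.
The 3 variables C, E, H are confined to {1, 5, 9}, which locks those values in; drop them from A, F.
A has just one choice, so A = 7.
F must be 10 (only option left). Remove 10 from G.
No further eliminations apply; H can still be any of 1, 5, 9.

1, 5, 9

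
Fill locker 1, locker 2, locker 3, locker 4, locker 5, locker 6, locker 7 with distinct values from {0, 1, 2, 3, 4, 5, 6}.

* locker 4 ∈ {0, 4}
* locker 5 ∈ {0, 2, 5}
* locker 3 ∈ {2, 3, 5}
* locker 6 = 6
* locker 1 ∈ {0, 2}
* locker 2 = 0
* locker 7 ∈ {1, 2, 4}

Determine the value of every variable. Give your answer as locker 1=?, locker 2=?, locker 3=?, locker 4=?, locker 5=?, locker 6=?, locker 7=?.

locker 1=2, locker 2=0, locker 3=3, locker 4=4, locker 5=5, locker 6=6, locker 7=1

locker 2 must be 0 (only option left). Strike 0 from locker 1, locker 4, locker 5.
That leaves locker 4 = 4. Eliminate 4 elsewhere: locker 7.
That leaves locker 6 = 6.
locker 1's domain is down to {2}, so locker 1 = 2. Remove 2 from locker 3, locker 5, locker 7.
That leaves locker 5 = 5. So locker 3 can't be 5.
locker 7's domain is down to {1}, so locker 7 = 1.
locker 3's domain is down to {3}, so locker 3 = 3.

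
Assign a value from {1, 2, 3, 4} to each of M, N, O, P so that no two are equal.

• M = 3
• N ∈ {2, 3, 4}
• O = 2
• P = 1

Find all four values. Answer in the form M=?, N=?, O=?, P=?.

M=3, N=4, O=2, P=1

M must be 3 (only option left). Strike 3 from N.
O's domain is down to {2}, so O = 2. Eliminate 2 elsewhere: N.
That leaves P = 1.
That leaves N = 4.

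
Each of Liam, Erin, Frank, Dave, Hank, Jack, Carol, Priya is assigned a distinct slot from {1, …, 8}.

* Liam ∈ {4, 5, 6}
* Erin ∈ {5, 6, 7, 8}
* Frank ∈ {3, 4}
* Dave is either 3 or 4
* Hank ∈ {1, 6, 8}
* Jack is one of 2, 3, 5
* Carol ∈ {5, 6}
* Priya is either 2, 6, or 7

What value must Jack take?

Among the 8 variables, 1 fits only Hank (and all 8 values in {1, 2, 3, 4, 5, 6, 7, 8} must be used), so Hank = 1.
The 7 still-open variables together cover exactly {2, 3, 4, 5, 6, 7, 8} — 7 values for 7 variables — and 8 appears only in Erin's list, so Erin = 8.
Among the 6 still-open variables, 7 fits only Priya (and all 6 values in {2, 3, 4, 5, 6, 7} must be used), so Priya = 7.
The 5 still-open variables draw from only 5 values {2, 3, 4, 5, 6}, so each is used; only Jack can be 2, hence Jack = 2.

2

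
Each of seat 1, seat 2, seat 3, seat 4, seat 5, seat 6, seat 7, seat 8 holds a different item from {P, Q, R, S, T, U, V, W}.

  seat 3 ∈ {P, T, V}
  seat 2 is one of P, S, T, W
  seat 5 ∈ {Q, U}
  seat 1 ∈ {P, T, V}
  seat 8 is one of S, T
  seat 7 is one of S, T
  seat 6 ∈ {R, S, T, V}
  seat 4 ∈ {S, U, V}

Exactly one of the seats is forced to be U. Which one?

seat 4

Among the 8 variables, Q fits only seat 5 (and all 8 values in {P, Q, R, S, T, U, V, W} must be used), so seat 5 = Q.
The 7 still-open variables draw from only 7 values {P, R, S, T, U, V, W}, so each is used; only seat 6 can be R, hence seat 6 = R.
The 6 still-open variables together cover exactly {P, S, T, U, V, W} — 6 values for 6 variables — and U appears only in seat 4's list, so seat 4 = U.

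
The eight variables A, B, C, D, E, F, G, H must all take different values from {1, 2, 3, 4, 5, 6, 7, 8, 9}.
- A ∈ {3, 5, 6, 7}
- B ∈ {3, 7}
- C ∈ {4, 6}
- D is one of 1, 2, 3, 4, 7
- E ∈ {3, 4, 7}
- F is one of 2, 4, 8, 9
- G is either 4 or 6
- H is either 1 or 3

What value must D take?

C and G share exactly the 2 values {4, 6}; by pigeonhole those values go to them, so strike 4, 6 from A, D, E, F.
B and E share exactly the 2 values {3, 7}; by pigeonhole those values go to them, so strike 3, 7 from A, D, H.
That leaves A = 5.
H's domain is down to {1}, so H = 1. Remove 1 from D.
So D = 2.

2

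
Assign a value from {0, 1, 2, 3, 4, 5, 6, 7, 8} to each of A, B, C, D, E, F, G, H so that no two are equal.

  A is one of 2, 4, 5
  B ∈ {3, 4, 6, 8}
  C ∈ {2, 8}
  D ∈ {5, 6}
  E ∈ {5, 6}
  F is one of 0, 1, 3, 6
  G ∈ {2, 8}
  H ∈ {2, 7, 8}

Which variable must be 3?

The 2 variables C and G are confined to {2, 8}, which locks those values in; drop them from A, B, H.
H must be 7 (only option left).
D and E between them cover only {5, 6} — a naked pair. Remove those values from A, B, F.
A has just one choice, so A = 4. So B can't be 4.
So 3 goes to B.

B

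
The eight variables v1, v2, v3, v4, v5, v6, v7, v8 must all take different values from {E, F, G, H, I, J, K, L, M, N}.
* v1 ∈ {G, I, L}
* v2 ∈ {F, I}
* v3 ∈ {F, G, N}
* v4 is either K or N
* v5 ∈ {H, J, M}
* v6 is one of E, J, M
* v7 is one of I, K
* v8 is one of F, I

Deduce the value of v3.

v2 and v8 between them cover only {F, I} — a naked pair. Remove those values from v1, v3, v7.
v7's domain is down to {K}, so v7 = K. Strike K from v4.
That leaves v4 = N. Eliminate N elsewhere: v3.
So v3 = G.

G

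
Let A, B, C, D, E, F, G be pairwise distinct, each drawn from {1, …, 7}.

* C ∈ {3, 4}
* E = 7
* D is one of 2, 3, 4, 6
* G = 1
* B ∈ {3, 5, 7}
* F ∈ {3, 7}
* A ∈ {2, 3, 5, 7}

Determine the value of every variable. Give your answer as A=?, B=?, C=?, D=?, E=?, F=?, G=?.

A=2, B=5, C=4, D=6, E=7, F=3, G=1

E has just one choice, so E = 7. Strike 7 from A, B, F.
F has just one choice, so F = 3. So A, B, C, D can't be 3.
G's domain is down to {1}, so G = 1.
That leaves B = 5. Strike 5 from A.
C's domain is down to {4}, so C = 4. Eliminate 4 elsewhere: D.
A's domain is down to {2}, so A = 2. Remove 2 from D.
D has just one choice, so D = 6.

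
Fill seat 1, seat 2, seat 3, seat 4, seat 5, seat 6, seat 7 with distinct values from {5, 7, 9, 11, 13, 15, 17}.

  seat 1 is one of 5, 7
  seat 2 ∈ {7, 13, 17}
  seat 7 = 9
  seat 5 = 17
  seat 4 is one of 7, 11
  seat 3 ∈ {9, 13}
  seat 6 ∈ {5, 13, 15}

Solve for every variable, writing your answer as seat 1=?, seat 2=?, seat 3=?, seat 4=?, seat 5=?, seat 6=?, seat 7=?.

seat 1=5, seat 2=7, seat 3=13, seat 4=11, seat 5=17, seat 6=15, seat 7=9

seat 5 must be 17 (only option left). So seat 2 can't be 17.
seat 7 must be 9 (only option left). Eliminate 9 elsewhere: seat 3.
seat 3 must be 13 (only option left). Strike 13 from seat 2, seat 6.
seat 2's domain is down to {7}, so seat 2 = 7. Remove 7 from seat 1, seat 4.
seat 4 must be 11 (only option left).
seat 1 has just one choice, so seat 1 = 5. Eliminate 5 elsewhere: seat 6.
That leaves seat 6 = 15.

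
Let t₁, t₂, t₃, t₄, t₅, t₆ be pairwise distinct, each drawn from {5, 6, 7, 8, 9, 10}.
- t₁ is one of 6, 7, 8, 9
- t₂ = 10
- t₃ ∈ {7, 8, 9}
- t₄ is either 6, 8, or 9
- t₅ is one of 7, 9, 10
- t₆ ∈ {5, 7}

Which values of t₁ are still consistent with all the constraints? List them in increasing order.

t₂ has just one choice, so t₂ = 10. Remove 10 from t₅.
Among the 5 still-open variables, 5 fits only t₆ (and all 5 values in {5, 6, 7, 8, 9} must be used), so t₆ = 5.
No further eliminations apply; t₁ can still be any of 6, 7, 8, 9.

6, 7, 8, 9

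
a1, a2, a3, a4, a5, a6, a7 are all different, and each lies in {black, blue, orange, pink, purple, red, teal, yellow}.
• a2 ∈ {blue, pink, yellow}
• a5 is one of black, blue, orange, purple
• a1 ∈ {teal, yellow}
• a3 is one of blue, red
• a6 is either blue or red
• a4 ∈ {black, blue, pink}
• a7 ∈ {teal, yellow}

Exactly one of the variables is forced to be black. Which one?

The 2 variables a1 and a7 are confined to {teal, yellow}, which locks those values in; drop them from a2.
a3 and a6 share exactly the 2 values {blue, red}; by pigeonhole those values go to them, so strike blue, red from a2, a4, a5.
a2 has just one choice, so a2 = pink. Strike pink from a4.
So black goes to a4.

a4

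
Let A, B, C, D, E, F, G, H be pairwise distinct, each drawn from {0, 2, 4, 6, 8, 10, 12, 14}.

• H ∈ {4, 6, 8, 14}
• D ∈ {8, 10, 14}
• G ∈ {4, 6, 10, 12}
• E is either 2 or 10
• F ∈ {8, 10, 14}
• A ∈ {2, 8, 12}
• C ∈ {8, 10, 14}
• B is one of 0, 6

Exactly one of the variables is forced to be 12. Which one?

The 8 variables draw from only 8 values {0, 2, 4, 6, 8, 10, 12, 14}, so each is used; only B can be 0, hence B = 0.
C, D, F between them cover only {8, 10, 14} — a naked triple. Remove those values from A, E, G, H.
E must be 2 (only option left). So A can't be 2.
So 12 goes to A.

A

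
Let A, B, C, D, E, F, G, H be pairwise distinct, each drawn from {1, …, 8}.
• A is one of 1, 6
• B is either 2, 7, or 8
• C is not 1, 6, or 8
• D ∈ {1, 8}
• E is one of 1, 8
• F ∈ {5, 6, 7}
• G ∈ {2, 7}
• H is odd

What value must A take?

The 8 variables draw from only 8 values {1, 2, 3, 4, 5, 6, 7, 8}, so each is used; only C can be 4, hence C = 4.
Among the 7 still-open variables, 3 fits only H (and all 7 values in {1, 2, 3, 5, 6, 7, 8} must be used), so H = 3.
Among the 6 still-open variables, 5 fits only F (and all 6 values in {1, 2, 5, 6, 7, 8} must be used), so F = 5.
The 5 still-open variables together cover exactly {1, 2, 6, 7, 8} — 5 values for 5 variables — and 6 appears only in A's list, so A = 6.

6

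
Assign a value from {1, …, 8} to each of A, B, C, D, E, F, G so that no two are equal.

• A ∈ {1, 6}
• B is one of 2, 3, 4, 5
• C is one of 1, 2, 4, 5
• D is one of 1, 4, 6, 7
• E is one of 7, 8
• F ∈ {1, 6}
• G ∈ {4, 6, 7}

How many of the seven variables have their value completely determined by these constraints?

A and F between them cover only {1, 6} — a naked pair. Remove those values from C, D, G.
D and G between them cover only {4, 7} — a naked pair. Remove those values from B, C, E.
E must be 8 (only option left).
Determined: E=8. The other variables each still have more than one consistent value. That makes 1.

1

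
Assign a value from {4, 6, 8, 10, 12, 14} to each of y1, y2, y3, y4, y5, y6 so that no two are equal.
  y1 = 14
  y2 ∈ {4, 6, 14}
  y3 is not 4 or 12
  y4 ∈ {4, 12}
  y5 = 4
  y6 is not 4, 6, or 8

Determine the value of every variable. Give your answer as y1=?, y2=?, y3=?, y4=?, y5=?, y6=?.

y1=14, y2=6, y3=8, y4=12, y5=4, y6=10

y1's domain is down to {14}, so y1 = 14. Remove 14 from y2, y3, y6.
y5 has just one choice, so y5 = 4. Eliminate 4 elsewhere: y2, y4.
y2 must be 6 (only option left). So y3 can't be 6.
y4 has just one choice, so y4 = 12. So y6 can't be 12.
y6 has just one choice, so y6 = 10. So y3 can't be 10.
y3 must be 8 (only option left).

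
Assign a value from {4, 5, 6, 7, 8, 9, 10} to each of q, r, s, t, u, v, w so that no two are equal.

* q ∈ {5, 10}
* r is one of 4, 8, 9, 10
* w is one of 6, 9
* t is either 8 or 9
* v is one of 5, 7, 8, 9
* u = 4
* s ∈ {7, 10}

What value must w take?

6

u's domain is down to {4}, so u = 4. So r can't be 4.
The 6 still-open variables draw from only 6 values {5, 6, 7, 8, 9, 10}, so each is used; only w can be 6, hence w = 6.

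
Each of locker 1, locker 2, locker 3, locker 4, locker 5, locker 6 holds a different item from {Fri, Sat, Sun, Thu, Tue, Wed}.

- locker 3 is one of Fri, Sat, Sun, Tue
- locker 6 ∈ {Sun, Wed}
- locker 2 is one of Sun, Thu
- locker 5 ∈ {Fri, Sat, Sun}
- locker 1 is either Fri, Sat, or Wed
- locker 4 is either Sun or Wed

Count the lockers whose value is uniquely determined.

Among the 6 variables, Thu fits only locker 2 (and all 6 values in {Fri, Sat, Sun, Thu, Tue, Wed} must be used), so locker 2 = Thu.
The 5 still-open variables together cover exactly {Fri, Sat, Sun, Tue, Wed} — 5 values for 5 variables — and Tue appears only in locker 3's list, so locker 3 = Tue.
locker 4 and locker 6 share exactly the 2 values {Sun, Wed}; by pigeonhole those values go to them, so strike Sun, Wed from locker 1, locker 5.
Determined: locker 2=Thu, locker 3=Tue. The other lockers each still have more than one consistent value. That makes 2.

2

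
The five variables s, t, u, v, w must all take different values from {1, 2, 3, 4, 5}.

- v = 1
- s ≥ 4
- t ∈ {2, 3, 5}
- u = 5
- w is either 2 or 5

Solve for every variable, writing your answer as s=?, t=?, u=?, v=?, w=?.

u has just one choice, so u = 5. So s, t, w can't be 5.
v's domain is down to {1}, so v = 1.
w has just one choice, so w = 2. Remove 2 from t.
That leaves s = 4.
That leaves t = 3.

s=4, t=3, u=5, v=1, w=2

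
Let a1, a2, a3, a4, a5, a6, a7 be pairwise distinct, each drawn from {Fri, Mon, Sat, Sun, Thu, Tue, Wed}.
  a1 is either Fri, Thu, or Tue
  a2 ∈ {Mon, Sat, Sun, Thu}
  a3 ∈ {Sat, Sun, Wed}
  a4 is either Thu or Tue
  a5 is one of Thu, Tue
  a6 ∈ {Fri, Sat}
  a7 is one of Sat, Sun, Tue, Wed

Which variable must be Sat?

a6

The 7 variables draw from only 7 values {Fri, Mon, Sat, Sun, Thu, Tue, Wed}, so each is used; only a2 can be Mon, hence a2 = Mon.
The 2 variables a4 and a5 are confined to {Thu, Tue}, which locks those values in; drop them from a1, a7.
a1 has just one choice, so a1 = Fri. Eliminate Fri elsewhere: a6.
So Sat goes to a6.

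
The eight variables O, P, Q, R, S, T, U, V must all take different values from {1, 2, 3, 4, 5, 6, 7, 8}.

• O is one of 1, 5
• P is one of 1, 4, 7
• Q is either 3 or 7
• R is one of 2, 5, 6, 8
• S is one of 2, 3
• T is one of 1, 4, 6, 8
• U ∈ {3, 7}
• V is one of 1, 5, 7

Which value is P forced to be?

4

The 2 variables Q and U are confined to {3, 7}, which locks those values in; drop them from P, S, V.
S must be 2 (only option left). Eliminate 2 elsewhere: R.
O and V share exactly the 2 values {1, 5}; by pigeonhole those values go to them, so strike 1, 5 from P, R, T.
So P = 4.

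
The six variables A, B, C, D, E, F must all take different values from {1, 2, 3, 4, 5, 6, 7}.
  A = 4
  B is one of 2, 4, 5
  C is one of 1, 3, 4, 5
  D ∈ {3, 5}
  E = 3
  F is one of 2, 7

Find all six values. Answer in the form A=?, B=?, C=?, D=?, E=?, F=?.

A=4, B=2, C=1, D=5, E=3, F=7

A must be 4 (only option left). Remove 4 from B, C.
That leaves E = 3. So C, D can't be 3.
That leaves D = 5. Remove 5 from B, C.
That leaves B = 2. Remove 2 from F.
C's domain is down to {1}, so C = 1.
That leaves F = 7.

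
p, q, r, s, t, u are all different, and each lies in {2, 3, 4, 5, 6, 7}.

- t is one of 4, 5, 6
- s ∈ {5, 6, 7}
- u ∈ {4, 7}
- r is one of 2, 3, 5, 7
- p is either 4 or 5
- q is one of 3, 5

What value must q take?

3

The 6 variables draw from only 6 values {2, 3, 4, 5, 6, 7}, so each is used; only r can be 2, hence r = 2.
The 5 still-open variables together cover exactly {3, 4, 5, 6, 7} — 5 values for 5 variables — and 3 appears only in q's list, so q = 3.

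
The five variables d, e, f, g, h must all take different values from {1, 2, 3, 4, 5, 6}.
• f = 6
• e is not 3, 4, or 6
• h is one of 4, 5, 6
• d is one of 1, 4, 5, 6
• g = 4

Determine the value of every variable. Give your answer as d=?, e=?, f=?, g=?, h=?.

f must be 6 (only option left). Remove 6 from d, h.
That leaves g = 4. Eliminate 4 elsewhere: d, h.
h's domain is down to {5}, so h = 5. Eliminate 5 elsewhere: d, e.
d has just one choice, so d = 1. Eliminate 1 elsewhere: e.
e must be 2 (only option left).

d=1, e=2, f=6, g=4, h=5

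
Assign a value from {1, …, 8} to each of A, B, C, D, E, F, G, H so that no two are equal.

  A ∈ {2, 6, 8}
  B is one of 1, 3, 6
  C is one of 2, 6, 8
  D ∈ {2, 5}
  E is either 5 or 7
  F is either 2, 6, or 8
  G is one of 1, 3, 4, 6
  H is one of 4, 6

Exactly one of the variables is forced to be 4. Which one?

The 8 variables draw from only 8 values {1, 2, 3, 4, 5, 6, 7, 8}, so each is used; only E can be 7, hence E = 7.
The 7 still-open variables draw from only 7 values {1, 2, 3, 4, 5, 6, 8}, so each is used; only D can be 5, hence D = 5.
The 3 variables A, C, F are confined to {2, 6, 8}, which locks those values in; drop them from B, G, H.
So 4 goes to H.

H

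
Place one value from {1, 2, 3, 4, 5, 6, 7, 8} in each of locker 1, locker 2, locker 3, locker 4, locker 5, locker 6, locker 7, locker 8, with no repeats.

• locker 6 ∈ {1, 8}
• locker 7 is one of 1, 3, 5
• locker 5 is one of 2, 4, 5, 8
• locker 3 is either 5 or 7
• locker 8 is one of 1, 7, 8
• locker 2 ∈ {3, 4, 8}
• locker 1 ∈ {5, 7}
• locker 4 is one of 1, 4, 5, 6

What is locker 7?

Among the 8 variables, 2 fits only locker 5 (and all 8 values in {1, 2, 3, 4, 5, 6, 7, 8} must be used), so locker 5 = 2.
The 7 still-open variables draw from only 7 values {1, 3, 4, 5, 6, 7, 8}, so each is used; only locker 4 can be 6, hence locker 4 = 6.
The 6 still-open variables draw from only 6 values {1, 3, 4, 5, 7, 8}, so each is used; only locker 2 can be 4, hence locker 2 = 4.
Among the 5 still-open variables, 3 fits only locker 7 (and all 5 values in {1, 3, 5, 7, 8} must be used), so locker 7 = 3.

3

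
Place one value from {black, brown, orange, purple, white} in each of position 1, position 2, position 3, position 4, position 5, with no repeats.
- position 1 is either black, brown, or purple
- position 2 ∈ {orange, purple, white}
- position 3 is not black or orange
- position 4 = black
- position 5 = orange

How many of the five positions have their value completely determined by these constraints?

2

position 4 has just one choice, so position 4 = black. Strike black from position 1.
position 5 has just one choice, so position 5 = orange. Strike orange from position 2.
Determined: position 4=black, position 5=orange. The other positions each still have more than one consistent value. That makes 2.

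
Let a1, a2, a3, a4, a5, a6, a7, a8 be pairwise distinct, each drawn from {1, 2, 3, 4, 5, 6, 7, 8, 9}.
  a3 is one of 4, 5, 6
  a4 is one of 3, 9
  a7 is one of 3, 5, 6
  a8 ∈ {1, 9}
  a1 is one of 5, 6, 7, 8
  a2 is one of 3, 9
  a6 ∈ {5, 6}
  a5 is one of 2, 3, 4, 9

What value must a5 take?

a2 and a4 share exactly the 2 values {3, 9}; by pigeonhole those values go to them, so strike 3, 9 from a5, a7, a8.
a8 has just one choice, so a8 = 1.
a6 and a7 between them cover only {5, 6} — a naked pair. Remove those values from a1, a3.
a3 has just one choice, so a3 = 4. Strike 4 from a5.
So a5 = 2.

2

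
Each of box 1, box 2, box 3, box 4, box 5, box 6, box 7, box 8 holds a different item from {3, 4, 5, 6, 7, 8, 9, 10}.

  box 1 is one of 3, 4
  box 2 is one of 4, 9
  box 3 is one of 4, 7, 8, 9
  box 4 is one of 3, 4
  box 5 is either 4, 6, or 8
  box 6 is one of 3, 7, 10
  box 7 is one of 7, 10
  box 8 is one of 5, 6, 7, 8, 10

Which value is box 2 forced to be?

Among the 8 variables, 5 fits only box 8 (and all 8 values in {3, 4, 5, 6, 7, 8, 9, 10} must be used), so box 8 = 5.
The 7 still-open variables draw from only 7 values {3, 4, 6, 7, 8, 9, 10}, so each is used; only box 5 can be 6, hence box 5 = 6.
The 6 still-open variables draw from only 6 values {3, 4, 7, 8, 9, 10}, so each is used; only box 3 can be 8, hence box 3 = 8.
The 5 still-open variables draw from only 5 values {3, 4, 7, 9, 10}, so each is used; only box 2 can be 9, hence box 2 = 9.

9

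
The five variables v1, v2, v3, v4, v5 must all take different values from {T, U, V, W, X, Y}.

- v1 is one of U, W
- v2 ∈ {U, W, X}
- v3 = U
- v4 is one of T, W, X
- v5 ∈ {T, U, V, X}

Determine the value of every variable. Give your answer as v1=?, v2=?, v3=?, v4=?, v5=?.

v1=W, v2=X, v3=U, v4=T, v5=V

v3's domain is down to {U}, so v3 = U. Remove U from v1, v2, v5.
That leaves v1 = W. So v2, v4 can't be W.
v2's domain is down to {X}, so v2 = X. Eliminate X elsewhere: v4, v5.
v4 must be T (only option left). Eliminate T elsewhere: v5.
v5 has just one choice, so v5 = V.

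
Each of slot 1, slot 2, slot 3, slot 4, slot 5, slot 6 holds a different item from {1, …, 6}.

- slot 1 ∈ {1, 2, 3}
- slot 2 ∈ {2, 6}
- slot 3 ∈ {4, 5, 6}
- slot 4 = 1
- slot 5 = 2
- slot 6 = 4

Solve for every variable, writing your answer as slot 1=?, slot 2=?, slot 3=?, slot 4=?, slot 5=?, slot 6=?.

slot 4's domain is down to {1}, so slot 4 = 1. Eliminate 1 elsewhere: slot 1.
slot 5 must be 2 (only option left). Eliminate 2 elsewhere: slot 1, slot 2.
slot 6 must be 4 (only option left). So slot 3 can't be 4.
slot 1's domain is down to {3}, so slot 1 = 3.
slot 2 has just one choice, so slot 2 = 6. Remove 6 from slot 3.
slot 3 has just one choice, so slot 3 = 5.

slot 1=3, slot 2=6, slot 3=5, slot 4=1, slot 5=2, slot 6=4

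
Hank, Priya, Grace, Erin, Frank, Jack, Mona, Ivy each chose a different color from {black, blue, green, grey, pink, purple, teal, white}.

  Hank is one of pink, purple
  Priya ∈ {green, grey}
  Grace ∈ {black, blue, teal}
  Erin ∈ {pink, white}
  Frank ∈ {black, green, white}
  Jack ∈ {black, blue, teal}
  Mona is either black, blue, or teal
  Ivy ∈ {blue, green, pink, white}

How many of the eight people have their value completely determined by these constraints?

Among the 8 variables, grey fits only Priya (and all 8 values in {black, blue, green, grey, pink, purple, teal, white} must be used), so Priya = grey.
The 7 still-open variables draw from only 7 values {black, blue, green, pink, purple, teal, white}, so each is used; only Hank can be purple, hence Hank = purple.
Grace, Jack, Mona share exactly the 3 values {black, blue, teal}; by pigeonhole those values go to them, so strike black, blue, teal from Frank, Ivy.
Determined: Hank=purple, Priya=grey. The other people each still have more than one consistent value. That makes 2.

2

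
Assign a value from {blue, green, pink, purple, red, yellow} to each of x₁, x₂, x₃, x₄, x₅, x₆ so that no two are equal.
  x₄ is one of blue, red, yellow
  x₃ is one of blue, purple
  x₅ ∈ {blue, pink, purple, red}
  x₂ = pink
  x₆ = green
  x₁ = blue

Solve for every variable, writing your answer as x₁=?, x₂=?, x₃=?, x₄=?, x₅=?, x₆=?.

x₁ must be blue (only option left). Strike blue from x₃, x₄, x₅.
That leaves x₂ = pink. So x₅ can't be pink.
x₃'s domain is down to {purple}, so x₃ = purple. So x₅ can't be purple.
x₅ has just one choice, so x₅ = red. Eliminate red elsewhere: x₄.
x₆ has just one choice, so x₆ = green.
x₄ must be yellow (only option left).

x₁=blue, x₂=pink, x₃=purple, x₄=yellow, x₅=red, x₆=green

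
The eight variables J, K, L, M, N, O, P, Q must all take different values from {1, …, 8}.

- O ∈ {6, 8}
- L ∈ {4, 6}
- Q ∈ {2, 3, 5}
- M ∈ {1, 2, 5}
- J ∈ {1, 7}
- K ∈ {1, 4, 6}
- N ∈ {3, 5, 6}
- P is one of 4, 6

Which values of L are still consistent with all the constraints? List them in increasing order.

4, 6

The 8 variables draw from only 8 values {1, 2, 3, 4, 5, 6, 7, 8}, so each is used; only J can be 7, hence J = 7.
The 7 still-open variables draw from only 7 values {1, 2, 3, 4, 5, 6, 8}, so each is used; only O can be 8, hence O = 8.
L and P share exactly the 2 values {4, 6}; by pigeonhole those values go to them, so strike 4, 6 from K, N.
That leaves K = 1. So M can't be 1.
No further eliminations apply; L can still be any of 4, 6.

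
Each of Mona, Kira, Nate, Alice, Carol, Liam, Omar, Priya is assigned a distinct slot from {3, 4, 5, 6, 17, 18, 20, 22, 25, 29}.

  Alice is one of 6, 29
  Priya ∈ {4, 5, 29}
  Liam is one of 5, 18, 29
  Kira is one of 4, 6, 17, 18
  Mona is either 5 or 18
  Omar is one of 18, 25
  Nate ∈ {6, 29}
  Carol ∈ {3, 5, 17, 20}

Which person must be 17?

Nate and Alice between them cover only {6, 29} — a naked pair. Remove those values from Kira, Liam, Priya.
Mona and Liam between them cover only {5, 18} — a naked pair. Remove those values from Kira, Carol, Omar, Priya.
That leaves Omar = 25.
That leaves Priya = 4. Strike 4 from Kira.
So 17 goes to Kira.

Kira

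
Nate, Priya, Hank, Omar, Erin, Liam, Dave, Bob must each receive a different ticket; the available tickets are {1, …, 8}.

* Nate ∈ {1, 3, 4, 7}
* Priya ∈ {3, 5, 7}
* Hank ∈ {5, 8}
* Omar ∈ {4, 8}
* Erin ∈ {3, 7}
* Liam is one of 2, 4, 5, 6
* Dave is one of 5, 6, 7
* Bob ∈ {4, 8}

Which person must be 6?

The 8 variables draw from only 8 values {1, 2, 3, 4, 5, 6, 7, 8}, so each is used; only Nate can be 1, hence Nate = 1.
The 7 still-open variables draw from only 7 values {2, 3, 4, 5, 6, 7, 8}, so each is used; only Liam can be 2, hence Liam = 2.
The 6 still-open variables together cover exactly {3, 4, 5, 6, 7, 8} — 6 values for 6 variables — and 6 appears only in Dave's list, so Dave = 6.

Dave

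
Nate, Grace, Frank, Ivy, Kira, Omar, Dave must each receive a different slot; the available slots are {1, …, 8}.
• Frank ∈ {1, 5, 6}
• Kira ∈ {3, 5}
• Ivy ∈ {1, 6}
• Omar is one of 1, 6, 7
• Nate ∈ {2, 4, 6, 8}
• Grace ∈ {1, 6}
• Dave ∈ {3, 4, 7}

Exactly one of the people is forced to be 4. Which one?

Dave

Grace and Ivy share exactly the 2 values {1, 6}; by pigeonhole those values go to them, so strike 1, 6 from Nate, Frank, Omar.
Frank must be 5 (only option left). Eliminate 5 elsewhere: Kira.
Kira must be 3 (only option left). Strike 3 from Dave.
Omar's domain is down to {7}, so Omar = 7. Eliminate 7 elsewhere: Dave.
So 4 goes to Dave.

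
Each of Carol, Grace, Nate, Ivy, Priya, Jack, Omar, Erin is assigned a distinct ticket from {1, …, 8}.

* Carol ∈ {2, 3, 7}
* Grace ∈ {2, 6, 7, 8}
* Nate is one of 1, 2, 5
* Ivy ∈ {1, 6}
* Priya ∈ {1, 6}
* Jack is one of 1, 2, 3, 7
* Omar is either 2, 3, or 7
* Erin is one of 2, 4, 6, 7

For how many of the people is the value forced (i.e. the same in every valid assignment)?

Among the 8 variables, 4 fits only Erin (and all 8 values in {1, 2, 3, 4, 5, 6, 7, 8} must be used), so Erin = 4.
The 7 still-open variables together cover exactly {1, 2, 3, 5, 6, 7, 8} — 7 values for 7 variables — and 5 appears only in Nate's list, so Nate = 5.
The 6 still-open variables together cover exactly {1, 2, 3, 6, 7, 8} — 6 values for 6 variables — and 8 appears only in Grace's list, so Grace = 8.
The 2 variables Ivy and Priya are confined to {1, 6}, which locks those values in; drop them from Jack.
Determined: Grace=8, Nate=5, Erin=4. The other people each still have more than one consistent value. That makes 3.

3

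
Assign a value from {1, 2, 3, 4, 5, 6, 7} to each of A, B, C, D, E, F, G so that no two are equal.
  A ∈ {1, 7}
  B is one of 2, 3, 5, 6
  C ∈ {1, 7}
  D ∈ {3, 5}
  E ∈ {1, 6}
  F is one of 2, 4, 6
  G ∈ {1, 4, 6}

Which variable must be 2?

A and C share exactly the 2 values {1, 7}; by pigeonhole those values go to them, so strike 1, 7 from E, G.
E has just one choice, so E = 6. Strike 6 from B, F, G.
G has just one choice, so G = 4. So F can't be 4.
So 2 goes to F.

F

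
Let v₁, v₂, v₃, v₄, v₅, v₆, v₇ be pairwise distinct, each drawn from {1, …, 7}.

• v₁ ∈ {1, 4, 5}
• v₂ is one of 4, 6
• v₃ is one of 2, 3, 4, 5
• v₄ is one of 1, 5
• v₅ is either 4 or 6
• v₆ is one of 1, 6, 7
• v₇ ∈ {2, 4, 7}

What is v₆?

7

Among the 7 variables, 3 fits only v₃ (and all 7 values in {1, 2, 3, 4, 5, 6, 7} must be used), so v₃ = 3.
The 6 still-open variables together cover exactly {1, 2, 4, 5, 6, 7} — 6 values for 6 variables — and 2 appears only in v₇'s list, so v₇ = 2.
The 5 still-open variables together cover exactly {1, 4, 5, 6, 7} — 5 values for 5 variables — and 7 appears only in v₆'s list, so v₆ = 7.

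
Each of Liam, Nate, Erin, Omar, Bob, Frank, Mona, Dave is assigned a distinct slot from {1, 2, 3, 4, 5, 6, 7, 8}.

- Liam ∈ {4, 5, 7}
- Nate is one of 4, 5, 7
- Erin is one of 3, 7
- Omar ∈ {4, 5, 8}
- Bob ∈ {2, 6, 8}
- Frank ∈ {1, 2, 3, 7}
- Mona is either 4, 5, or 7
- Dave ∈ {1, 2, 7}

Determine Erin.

3

Among the 8 variables, 6 fits only Bob (and all 8 values in {1, 2, 3, 4, 5, 6, 7, 8} must be used), so Bob = 6.
The 7 still-open variables together cover exactly {1, 2, 3, 4, 5, 7, 8} — 7 values for 7 variables — and 8 appears only in Omar's list, so Omar = 8.
The 3 variables Liam, Nate, Mona are confined to {4, 5, 7}, which locks those values in; drop them from Erin, Frank, Dave.
So Erin = 3.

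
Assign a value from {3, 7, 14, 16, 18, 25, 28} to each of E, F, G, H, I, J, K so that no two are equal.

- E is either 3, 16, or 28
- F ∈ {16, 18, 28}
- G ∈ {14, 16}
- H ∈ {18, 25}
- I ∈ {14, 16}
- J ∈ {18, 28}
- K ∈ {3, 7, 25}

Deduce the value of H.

25

Among the 7 variables, 7 fits only K (and all 7 values in {3, 7, 14, 16, 18, 25, 28} must be used), so K = 7.
Among the 6 still-open variables, 3 fits only E (and all 6 values in {3, 14, 16, 18, 25, 28} must be used), so E = 3.
The 5 still-open variables together cover exactly {14, 16, 18, 25, 28} — 5 values for 5 variables — and 25 appears only in H's list, so H = 25.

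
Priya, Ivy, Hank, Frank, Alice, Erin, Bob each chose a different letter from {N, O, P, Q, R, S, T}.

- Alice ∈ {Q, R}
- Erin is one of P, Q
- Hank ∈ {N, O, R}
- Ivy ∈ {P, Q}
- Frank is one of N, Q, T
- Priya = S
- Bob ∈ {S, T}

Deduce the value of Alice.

R

Priya must be S (only option left). Remove S from Bob.
Bob has just one choice, so Bob = T. Strike T from Frank.
The 5 still-open variables together cover exactly {N, O, P, Q, R} — 5 values for 5 variables — and O appears only in Hank's list, so Hank = O.
Among the 4 still-open variables, N fits only Frank (and all 4 values in {N, P, Q, R} must be used), so Frank = N.
Among the 3 still-open variables, R fits only Alice (and all 3 values in {P, Q, R} must be used), so Alice = R.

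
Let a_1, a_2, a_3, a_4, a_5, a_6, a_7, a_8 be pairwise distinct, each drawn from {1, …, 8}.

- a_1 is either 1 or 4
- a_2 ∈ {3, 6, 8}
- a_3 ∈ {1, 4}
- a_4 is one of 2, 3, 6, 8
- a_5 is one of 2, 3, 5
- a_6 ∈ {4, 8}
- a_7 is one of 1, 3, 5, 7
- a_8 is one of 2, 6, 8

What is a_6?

The 8 variables together cover exactly {1, 2, 3, 4, 5, 6, 7, 8} — 8 values for 8 variables — and 7 appears only in a_7's list, so a_7 = 7.
The 7 still-open variables together cover exactly {1, 2, 3, 4, 5, 6, 8} — 7 values for 7 variables — and 5 appears only in a_5's list, so a_5 = 5.
The 2 variables a_1 and a_3 are confined to {1, 4}, which locks those values in; drop them from a_6.
So a_6 = 8.

8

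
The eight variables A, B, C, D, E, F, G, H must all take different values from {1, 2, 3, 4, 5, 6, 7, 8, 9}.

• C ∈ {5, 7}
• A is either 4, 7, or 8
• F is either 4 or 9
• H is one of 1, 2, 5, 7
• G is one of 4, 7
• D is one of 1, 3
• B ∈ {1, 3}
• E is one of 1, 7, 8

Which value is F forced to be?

9

Among the 8 variables, 2 fits only H (and all 8 values in {1, 2, 3, 4, 5, 7, 8, 9} must be used), so H = 2.
Among the 7 still-open variables, 5 fits only C (and all 7 values in {1, 3, 4, 5, 7, 8, 9} must be used), so C = 5.
The 6 still-open variables draw from only 6 values {1, 3, 4, 7, 8, 9}, so each is used; only F can be 9, hence F = 9.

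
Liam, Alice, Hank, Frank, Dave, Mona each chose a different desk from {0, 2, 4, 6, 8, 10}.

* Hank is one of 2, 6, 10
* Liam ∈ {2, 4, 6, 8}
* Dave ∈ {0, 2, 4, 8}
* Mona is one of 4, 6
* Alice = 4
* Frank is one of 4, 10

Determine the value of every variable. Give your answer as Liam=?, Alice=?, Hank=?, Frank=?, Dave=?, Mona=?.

Alice has just one choice, so Alice = 4. Eliminate 4 elsewhere: Liam, Frank, Dave, Mona.
Frank must be 10 (only option left). So Hank can't be 10.
Mona has just one choice, so Mona = 6. Remove 6 from Liam, Hank.
Hank has just one choice, so Hank = 2. Eliminate 2 elsewhere: Liam, Dave.
Liam's domain is down to {8}, so Liam = 8. Remove 8 from Dave.
Dave has just one choice, so Dave = 0.

Liam=8, Alice=4, Hank=2, Frank=10, Dave=0, Mona=6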